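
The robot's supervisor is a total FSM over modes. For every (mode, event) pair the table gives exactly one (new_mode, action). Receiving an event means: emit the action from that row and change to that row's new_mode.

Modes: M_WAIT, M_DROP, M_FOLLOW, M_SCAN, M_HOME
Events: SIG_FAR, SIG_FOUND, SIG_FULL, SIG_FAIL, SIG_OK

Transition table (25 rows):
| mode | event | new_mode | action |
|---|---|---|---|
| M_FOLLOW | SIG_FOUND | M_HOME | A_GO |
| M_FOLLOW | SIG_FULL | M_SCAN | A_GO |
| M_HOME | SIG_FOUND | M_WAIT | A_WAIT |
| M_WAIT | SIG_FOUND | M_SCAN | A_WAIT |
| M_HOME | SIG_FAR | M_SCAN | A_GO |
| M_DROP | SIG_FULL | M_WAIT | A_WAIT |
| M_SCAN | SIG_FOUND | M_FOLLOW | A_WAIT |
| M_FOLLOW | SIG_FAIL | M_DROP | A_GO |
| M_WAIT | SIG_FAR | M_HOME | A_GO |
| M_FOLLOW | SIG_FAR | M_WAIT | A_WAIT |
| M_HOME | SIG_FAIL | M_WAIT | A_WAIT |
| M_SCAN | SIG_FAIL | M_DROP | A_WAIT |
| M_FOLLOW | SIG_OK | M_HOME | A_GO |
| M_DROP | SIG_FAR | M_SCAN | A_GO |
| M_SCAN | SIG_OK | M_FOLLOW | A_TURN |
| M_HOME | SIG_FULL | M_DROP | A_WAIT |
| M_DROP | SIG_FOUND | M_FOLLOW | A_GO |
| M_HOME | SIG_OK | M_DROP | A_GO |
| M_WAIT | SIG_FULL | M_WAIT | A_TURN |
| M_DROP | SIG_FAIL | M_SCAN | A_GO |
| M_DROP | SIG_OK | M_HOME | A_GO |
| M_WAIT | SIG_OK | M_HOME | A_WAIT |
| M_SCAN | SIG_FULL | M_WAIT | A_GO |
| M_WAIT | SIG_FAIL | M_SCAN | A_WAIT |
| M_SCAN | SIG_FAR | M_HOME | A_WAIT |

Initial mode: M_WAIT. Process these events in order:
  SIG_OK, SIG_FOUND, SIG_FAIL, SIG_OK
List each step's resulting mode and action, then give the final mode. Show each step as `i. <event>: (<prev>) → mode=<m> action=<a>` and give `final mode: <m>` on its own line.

1. SIG_OK: (M_WAIT) → mode=M_HOME action=A_WAIT
2. SIG_FOUND: (M_HOME) → mode=M_WAIT action=A_WAIT
3. SIG_FAIL: (M_WAIT) → mode=M_SCAN action=A_WAIT
4. SIG_OK: (M_SCAN) → mode=M_FOLLOW action=A_TURN

final mode: M_FOLLOW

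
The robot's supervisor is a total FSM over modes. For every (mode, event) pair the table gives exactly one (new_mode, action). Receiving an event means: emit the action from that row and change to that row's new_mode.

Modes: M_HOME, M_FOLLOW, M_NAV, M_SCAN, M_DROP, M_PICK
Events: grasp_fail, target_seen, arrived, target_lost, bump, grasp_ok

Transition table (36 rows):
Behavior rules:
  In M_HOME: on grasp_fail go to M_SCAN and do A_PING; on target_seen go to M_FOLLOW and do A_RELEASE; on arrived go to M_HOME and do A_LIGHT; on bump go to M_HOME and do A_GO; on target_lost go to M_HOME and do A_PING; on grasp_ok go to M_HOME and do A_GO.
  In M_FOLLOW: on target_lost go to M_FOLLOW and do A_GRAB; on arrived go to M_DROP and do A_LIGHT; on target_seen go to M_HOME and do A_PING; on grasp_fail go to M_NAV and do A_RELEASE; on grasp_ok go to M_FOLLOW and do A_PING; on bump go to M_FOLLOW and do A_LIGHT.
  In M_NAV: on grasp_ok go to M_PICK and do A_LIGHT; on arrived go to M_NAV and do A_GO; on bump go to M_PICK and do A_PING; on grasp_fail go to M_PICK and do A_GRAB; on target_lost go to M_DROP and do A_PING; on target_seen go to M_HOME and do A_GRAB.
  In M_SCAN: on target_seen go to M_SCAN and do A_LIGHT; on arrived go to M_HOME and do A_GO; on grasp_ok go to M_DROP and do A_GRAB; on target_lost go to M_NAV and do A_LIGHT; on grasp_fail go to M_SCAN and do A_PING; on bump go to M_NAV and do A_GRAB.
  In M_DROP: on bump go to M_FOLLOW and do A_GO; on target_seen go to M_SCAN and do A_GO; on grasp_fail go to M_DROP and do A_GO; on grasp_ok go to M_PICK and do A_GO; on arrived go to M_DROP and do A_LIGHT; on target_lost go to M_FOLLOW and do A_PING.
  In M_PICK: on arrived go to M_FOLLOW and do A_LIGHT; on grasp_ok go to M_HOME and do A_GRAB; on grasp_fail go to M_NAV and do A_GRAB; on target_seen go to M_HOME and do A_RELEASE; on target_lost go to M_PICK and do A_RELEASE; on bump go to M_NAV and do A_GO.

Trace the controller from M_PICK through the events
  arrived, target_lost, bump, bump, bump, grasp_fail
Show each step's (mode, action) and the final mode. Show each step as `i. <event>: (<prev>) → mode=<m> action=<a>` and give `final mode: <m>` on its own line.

1. arrived: (M_PICK) → mode=M_FOLLOW action=A_LIGHT
2. target_lost: (M_FOLLOW) → mode=M_FOLLOW action=A_GRAB
3. bump: (M_FOLLOW) → mode=M_FOLLOW action=A_LIGHT
4. bump: (M_FOLLOW) → mode=M_FOLLOW action=A_LIGHT
5. bump: (M_FOLLOW) → mode=M_FOLLOW action=A_LIGHT
6. grasp_fail: (M_FOLLOW) → mode=M_NAV action=A_RELEASE

final mode: M_NAV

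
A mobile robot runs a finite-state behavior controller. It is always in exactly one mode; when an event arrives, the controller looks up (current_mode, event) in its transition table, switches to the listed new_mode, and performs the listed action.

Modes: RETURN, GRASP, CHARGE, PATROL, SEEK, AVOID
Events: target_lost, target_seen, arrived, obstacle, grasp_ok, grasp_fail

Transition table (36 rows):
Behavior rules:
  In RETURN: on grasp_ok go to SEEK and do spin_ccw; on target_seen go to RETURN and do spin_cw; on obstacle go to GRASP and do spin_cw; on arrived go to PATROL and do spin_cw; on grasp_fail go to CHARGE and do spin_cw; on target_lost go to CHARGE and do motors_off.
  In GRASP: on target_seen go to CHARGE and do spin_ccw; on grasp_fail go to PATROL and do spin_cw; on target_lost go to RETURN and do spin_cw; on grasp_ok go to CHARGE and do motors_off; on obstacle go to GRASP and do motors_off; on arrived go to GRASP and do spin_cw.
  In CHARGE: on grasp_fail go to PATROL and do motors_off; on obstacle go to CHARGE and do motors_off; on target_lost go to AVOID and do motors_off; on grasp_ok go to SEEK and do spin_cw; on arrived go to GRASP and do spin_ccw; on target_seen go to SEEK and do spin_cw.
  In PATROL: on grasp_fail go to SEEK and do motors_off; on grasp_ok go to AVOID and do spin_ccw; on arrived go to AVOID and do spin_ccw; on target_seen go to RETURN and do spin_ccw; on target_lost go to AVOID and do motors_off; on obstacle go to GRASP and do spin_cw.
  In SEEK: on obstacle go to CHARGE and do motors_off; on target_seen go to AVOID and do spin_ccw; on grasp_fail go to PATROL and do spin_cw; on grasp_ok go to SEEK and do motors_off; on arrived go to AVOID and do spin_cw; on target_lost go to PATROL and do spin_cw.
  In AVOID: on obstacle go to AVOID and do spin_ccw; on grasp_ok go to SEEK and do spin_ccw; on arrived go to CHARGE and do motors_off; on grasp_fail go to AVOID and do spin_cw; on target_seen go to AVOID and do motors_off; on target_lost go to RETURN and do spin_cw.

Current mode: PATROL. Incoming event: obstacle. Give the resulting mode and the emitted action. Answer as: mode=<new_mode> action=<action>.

mode=GRASP action=spin_cw

current mode = PATROL; filter table to that mode:
  (PATROL, grasp_fail) → (SEEK, motors_off)
  (PATROL, grasp_ok) → (AVOID, spin_ccw)
  (PATROL, arrived) → (AVOID, spin_ccw)
  (PATROL, target_seen) → (RETURN, spin_ccw)
  (PATROL, target_lost) → (AVOID, motors_off)
  (PATROL, obstacle) → (GRASP, spin_cw)  ← event matches
event = obstacle selects (GRASP, spin_cw)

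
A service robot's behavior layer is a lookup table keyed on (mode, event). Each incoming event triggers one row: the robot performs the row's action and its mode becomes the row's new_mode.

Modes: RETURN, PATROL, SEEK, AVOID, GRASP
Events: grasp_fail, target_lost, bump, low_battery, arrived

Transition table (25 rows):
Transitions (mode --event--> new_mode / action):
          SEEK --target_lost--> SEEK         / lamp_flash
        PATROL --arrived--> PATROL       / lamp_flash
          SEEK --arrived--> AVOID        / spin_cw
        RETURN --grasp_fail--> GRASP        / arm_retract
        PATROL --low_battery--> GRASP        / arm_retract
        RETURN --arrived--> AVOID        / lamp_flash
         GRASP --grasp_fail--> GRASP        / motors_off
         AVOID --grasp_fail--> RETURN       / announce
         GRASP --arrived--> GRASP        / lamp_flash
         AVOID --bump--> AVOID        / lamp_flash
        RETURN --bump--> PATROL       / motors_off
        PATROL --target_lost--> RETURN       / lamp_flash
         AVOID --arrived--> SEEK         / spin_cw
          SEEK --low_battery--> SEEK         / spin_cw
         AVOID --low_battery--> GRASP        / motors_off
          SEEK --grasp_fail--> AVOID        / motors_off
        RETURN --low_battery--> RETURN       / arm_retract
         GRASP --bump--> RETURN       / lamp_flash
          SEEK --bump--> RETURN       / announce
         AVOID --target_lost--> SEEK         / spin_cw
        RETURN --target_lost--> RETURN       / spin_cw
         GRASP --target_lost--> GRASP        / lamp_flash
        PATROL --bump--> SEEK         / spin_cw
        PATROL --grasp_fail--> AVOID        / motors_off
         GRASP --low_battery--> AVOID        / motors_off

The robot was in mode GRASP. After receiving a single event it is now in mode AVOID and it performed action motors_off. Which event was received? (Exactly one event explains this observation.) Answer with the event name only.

low_battery

try grasp_fail: (GRASP, grasp_fail) → (GRASP, motors_off)
try target_lost: (GRASP, target_lost) → (GRASP, lamp_flash)
try bump: (GRASP, bump) → (RETURN, lamp_flash)
try low_battery: (GRASP, low_battery) → (AVOID, motors_off)  ← matches
try arrived: (GRASP, arrived) → (GRASP, lamp_flash)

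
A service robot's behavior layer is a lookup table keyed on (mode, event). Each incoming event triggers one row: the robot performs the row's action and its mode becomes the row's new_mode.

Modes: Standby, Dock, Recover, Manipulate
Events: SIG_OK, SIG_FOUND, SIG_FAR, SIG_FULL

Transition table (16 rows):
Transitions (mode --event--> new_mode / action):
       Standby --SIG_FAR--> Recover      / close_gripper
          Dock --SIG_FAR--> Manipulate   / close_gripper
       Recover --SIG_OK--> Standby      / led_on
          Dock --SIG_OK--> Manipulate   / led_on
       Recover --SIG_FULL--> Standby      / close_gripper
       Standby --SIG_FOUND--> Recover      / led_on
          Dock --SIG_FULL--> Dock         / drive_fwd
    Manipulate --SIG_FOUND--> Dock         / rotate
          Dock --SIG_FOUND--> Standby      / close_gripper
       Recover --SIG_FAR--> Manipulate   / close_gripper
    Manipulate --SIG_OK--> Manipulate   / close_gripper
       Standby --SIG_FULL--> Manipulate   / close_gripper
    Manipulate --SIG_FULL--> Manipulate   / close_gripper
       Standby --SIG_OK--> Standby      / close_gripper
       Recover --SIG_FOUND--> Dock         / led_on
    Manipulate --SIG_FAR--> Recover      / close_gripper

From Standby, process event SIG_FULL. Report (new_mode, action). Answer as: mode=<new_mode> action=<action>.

mode=Manipulate action=close_gripper

current mode = Standby; filter table to that mode:
  (Standby, SIG_FAR) → (Recover, close_gripper)
  (Standby, SIG_FOUND) → (Recover, led_on)
  (Standby, SIG_FULL) → (Manipulate, close_gripper)  ← event matches
  (Standby, SIG_OK) → (Standby, close_gripper)
event = SIG_FULL selects (Manipulate, close_gripper)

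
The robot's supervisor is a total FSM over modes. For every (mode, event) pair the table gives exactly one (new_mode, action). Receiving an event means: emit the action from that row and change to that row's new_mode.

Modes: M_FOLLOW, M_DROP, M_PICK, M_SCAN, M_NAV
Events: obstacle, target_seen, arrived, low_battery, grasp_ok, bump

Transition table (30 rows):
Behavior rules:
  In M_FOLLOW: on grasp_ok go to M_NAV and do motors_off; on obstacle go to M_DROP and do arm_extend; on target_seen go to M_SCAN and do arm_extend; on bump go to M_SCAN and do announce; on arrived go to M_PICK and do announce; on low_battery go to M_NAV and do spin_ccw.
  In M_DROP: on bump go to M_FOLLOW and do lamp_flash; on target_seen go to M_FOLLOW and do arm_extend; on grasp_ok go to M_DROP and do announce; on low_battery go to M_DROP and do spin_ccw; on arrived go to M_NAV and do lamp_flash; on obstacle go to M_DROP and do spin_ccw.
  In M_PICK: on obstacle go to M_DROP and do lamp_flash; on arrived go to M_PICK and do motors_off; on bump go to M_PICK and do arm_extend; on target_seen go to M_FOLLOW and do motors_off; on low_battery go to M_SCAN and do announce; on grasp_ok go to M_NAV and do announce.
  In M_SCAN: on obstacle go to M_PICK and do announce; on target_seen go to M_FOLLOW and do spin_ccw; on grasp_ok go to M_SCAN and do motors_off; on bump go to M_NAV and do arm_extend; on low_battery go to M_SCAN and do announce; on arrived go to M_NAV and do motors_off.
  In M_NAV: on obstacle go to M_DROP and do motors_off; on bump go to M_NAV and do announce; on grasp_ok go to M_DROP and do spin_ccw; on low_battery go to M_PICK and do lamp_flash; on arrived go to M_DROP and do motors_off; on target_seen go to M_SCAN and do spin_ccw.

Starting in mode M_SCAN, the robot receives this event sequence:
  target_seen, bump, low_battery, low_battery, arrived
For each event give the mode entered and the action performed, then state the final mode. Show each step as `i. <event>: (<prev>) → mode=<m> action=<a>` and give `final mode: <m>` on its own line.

final mode: M_NAV

1. target_seen: (M_SCAN) → mode=M_FOLLOW action=spin_ccw
2. bump: (M_FOLLOW) → mode=M_SCAN action=announce
3. low_battery: (M_SCAN) → mode=M_SCAN action=announce
4. low_battery: (M_SCAN) → mode=M_SCAN action=announce
5. arrived: (M_SCAN) → mode=M_NAV action=motors_off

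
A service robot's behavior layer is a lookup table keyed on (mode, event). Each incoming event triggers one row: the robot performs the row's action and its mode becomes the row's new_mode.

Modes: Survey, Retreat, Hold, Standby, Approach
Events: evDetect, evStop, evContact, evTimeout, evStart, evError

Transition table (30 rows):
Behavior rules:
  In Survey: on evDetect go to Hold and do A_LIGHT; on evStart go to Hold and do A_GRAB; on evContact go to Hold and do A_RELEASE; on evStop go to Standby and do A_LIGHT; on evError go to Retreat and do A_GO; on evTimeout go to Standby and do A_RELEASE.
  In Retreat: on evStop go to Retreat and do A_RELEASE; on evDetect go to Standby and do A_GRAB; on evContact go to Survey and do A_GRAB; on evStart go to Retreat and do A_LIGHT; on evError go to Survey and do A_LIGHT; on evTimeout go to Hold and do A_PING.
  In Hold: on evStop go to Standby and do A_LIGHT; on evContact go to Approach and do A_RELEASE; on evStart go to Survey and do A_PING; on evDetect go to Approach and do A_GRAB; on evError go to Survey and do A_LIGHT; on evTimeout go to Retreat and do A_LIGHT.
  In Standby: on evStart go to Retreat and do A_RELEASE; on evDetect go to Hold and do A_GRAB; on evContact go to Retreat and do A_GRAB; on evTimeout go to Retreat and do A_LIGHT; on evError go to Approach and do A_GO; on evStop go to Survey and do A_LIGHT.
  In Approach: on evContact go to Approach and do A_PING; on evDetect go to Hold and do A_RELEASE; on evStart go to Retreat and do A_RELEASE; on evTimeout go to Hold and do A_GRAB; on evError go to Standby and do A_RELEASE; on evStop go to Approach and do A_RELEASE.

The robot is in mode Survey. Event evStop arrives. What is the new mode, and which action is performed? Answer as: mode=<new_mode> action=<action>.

current mode = Survey; filter table to that mode:
  (Survey, evDetect) → (Hold, A_LIGHT)
  (Survey, evStart) → (Hold, A_GRAB)
  (Survey, evContact) → (Hold, A_RELEASE)
  (Survey, evStop) → (Standby, A_LIGHT)  ← event matches
  (Survey, evError) → (Retreat, A_GO)
  (Survey, evTimeout) → (Standby, A_RELEASE)
event = evStop selects (Standby, A_LIGHT)

mode=Standby action=A_LIGHT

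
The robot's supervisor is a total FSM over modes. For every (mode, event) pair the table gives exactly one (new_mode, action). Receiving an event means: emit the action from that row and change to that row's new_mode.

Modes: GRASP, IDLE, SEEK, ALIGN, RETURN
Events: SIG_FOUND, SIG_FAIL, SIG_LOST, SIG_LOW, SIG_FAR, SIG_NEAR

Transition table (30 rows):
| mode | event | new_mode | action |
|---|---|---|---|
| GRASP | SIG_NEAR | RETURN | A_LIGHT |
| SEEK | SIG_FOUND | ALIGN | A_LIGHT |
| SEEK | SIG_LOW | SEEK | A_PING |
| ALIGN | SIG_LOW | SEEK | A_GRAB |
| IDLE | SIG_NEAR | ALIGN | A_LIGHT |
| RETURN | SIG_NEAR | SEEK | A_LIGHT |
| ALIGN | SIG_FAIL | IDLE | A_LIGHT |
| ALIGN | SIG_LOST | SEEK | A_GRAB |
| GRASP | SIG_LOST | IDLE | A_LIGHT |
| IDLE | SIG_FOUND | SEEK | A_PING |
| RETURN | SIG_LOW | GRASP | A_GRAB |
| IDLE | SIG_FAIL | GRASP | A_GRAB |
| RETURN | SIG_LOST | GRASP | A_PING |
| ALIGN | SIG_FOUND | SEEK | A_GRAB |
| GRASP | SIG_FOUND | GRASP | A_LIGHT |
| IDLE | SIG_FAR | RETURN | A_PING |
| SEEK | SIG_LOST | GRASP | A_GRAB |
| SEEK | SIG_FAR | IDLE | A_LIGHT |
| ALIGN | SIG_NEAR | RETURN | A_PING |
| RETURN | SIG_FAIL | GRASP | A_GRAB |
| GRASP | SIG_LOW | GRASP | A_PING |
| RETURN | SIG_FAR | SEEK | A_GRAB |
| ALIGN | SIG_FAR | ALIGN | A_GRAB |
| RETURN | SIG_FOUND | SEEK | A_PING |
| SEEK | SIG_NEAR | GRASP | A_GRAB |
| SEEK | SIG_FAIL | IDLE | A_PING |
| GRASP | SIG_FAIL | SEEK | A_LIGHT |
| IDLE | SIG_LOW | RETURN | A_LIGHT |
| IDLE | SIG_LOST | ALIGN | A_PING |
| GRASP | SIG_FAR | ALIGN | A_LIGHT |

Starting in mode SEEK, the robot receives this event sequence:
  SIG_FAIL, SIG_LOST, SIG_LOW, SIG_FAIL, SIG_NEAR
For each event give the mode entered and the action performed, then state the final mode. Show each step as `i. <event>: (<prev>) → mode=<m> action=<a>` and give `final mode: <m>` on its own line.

1. SIG_FAIL: (SEEK) → mode=IDLE action=A_PING
2. SIG_LOST: (IDLE) → mode=ALIGN action=A_PING
3. SIG_LOW: (ALIGN) → mode=SEEK action=A_GRAB
4. SIG_FAIL: (SEEK) → mode=IDLE action=A_PING
5. SIG_NEAR: (IDLE) → mode=ALIGN action=A_LIGHT

final mode: ALIGN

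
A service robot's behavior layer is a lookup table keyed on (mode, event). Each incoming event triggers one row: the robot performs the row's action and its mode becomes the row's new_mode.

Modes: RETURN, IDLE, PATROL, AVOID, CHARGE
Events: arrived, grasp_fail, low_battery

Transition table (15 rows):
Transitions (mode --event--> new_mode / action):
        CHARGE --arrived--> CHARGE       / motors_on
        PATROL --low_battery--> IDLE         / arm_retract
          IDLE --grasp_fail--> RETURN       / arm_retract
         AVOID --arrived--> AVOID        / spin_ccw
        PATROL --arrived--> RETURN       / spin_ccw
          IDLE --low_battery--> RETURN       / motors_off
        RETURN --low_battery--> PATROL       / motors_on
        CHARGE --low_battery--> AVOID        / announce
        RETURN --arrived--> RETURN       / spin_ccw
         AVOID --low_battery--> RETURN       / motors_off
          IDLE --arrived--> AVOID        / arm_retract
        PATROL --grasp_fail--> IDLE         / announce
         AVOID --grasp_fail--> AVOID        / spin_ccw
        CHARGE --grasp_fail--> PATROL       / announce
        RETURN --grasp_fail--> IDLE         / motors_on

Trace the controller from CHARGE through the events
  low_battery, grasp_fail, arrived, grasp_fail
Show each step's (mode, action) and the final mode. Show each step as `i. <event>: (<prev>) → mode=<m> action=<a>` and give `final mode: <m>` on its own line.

final mode: AVOID

1. low_battery: (CHARGE) → mode=AVOID action=announce
2. grasp_fail: (AVOID) → mode=AVOID action=spin_ccw
3. arrived: (AVOID) → mode=AVOID action=spin_ccw
4. grasp_fail: (AVOID) → mode=AVOID action=spin_ccw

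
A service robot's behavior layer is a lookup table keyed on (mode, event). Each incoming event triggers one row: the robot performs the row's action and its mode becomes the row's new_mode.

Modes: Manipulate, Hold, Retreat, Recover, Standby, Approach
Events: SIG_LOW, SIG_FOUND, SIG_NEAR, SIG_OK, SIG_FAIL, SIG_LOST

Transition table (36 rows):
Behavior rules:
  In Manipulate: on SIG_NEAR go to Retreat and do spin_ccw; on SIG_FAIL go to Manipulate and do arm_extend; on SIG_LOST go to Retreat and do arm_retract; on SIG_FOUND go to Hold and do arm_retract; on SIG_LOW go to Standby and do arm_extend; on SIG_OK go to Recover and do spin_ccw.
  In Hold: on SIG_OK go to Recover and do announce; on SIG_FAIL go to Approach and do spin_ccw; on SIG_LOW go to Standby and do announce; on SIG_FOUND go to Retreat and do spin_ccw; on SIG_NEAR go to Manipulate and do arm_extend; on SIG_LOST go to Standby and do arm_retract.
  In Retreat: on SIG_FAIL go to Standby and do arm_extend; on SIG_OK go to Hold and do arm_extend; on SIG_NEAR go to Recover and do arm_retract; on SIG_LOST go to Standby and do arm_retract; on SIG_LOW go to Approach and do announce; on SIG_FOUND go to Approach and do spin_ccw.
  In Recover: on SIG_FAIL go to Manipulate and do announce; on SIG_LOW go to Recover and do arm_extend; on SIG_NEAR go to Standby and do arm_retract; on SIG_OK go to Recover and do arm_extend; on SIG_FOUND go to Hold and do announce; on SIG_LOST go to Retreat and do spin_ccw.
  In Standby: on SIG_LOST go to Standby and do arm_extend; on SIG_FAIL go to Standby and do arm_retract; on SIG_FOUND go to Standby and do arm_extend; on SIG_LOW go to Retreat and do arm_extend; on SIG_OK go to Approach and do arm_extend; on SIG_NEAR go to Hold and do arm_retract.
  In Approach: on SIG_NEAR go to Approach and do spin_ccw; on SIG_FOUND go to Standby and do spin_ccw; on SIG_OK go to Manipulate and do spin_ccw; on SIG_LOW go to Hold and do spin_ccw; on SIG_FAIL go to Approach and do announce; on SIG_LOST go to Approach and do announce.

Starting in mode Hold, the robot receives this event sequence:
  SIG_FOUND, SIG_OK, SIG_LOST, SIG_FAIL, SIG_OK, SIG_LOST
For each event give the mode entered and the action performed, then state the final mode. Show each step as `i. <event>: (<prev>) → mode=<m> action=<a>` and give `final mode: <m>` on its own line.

final mode: Approach

1. SIG_FOUND: (Hold) → mode=Retreat action=spin_ccw
2. SIG_OK: (Retreat) → mode=Hold action=arm_extend
3. SIG_LOST: (Hold) → mode=Standby action=arm_retract
4. SIG_FAIL: (Standby) → mode=Standby action=arm_retract
5. SIG_OK: (Standby) → mode=Approach action=arm_extend
6. SIG_LOST: (Approach) → mode=Approach action=announce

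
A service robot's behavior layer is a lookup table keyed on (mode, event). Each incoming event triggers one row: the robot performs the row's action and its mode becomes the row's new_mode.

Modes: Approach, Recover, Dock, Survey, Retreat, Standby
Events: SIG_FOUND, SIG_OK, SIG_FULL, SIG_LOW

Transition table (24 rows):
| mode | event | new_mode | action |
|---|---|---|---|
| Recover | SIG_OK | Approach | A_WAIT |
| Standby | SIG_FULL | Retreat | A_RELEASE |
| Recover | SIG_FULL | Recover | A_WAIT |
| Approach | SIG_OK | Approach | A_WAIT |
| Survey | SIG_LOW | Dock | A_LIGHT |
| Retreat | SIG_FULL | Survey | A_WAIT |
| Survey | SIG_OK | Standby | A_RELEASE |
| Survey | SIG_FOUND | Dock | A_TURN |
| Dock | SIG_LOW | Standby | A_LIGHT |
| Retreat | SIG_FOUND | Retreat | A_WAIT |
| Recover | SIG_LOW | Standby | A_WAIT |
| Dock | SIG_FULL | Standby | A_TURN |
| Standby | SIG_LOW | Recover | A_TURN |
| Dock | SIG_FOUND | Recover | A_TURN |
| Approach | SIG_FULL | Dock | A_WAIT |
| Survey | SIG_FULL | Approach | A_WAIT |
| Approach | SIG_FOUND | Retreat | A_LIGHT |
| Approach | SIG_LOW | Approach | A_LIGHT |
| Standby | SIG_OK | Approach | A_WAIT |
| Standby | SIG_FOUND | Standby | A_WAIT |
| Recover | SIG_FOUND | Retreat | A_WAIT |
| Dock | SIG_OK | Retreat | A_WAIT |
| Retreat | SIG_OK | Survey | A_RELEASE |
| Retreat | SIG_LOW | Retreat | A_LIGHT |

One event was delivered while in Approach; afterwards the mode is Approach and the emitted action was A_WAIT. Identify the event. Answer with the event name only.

SIG_OK

try SIG_FOUND: (Approach, SIG_FOUND) → (Retreat, A_LIGHT)
try SIG_OK: (Approach, SIG_OK) → (Approach, A_WAIT)  ← matches
try SIG_FULL: (Approach, SIG_FULL) → (Dock, A_WAIT)
try SIG_LOW: (Approach, SIG_LOW) → (Approach, A_LIGHT)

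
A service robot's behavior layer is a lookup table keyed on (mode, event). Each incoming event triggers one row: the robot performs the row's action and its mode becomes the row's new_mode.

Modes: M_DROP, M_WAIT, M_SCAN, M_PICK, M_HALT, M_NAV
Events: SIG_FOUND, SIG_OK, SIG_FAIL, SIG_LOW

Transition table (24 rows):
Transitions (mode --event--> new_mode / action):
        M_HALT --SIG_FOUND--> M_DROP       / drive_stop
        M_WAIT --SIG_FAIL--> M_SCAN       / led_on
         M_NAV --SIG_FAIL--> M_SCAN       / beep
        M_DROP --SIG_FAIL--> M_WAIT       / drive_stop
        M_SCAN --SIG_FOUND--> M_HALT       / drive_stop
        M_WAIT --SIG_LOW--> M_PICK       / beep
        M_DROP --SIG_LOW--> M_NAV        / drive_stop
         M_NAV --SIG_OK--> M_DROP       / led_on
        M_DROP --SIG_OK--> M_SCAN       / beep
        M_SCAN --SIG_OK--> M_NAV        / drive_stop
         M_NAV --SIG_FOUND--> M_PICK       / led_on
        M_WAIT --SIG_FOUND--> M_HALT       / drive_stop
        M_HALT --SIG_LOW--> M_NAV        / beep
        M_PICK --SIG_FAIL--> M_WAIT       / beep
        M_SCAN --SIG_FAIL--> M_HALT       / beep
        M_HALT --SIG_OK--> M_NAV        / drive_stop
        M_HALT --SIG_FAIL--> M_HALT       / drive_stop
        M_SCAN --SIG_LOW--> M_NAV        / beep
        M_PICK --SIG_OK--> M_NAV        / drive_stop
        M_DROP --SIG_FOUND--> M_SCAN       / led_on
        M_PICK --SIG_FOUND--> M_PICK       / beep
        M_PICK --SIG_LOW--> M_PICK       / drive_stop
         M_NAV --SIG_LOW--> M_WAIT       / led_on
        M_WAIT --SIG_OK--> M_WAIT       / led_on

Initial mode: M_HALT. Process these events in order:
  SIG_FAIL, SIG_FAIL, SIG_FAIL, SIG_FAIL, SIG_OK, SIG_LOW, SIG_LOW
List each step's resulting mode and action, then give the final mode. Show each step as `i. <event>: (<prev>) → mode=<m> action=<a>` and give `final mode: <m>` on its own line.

1. SIG_FAIL: (M_HALT) → mode=M_HALT action=drive_stop
2. SIG_FAIL: (M_HALT) → mode=M_HALT action=drive_stop
3. SIG_FAIL: (M_HALT) → mode=M_HALT action=drive_stop
4. SIG_FAIL: (M_HALT) → mode=M_HALT action=drive_stop
5. SIG_OK: (M_HALT) → mode=M_NAV action=drive_stop
6. SIG_LOW: (M_NAV) → mode=M_WAIT action=led_on
7. SIG_LOW: (M_WAIT) → mode=M_PICK action=beep

final mode: M_PICK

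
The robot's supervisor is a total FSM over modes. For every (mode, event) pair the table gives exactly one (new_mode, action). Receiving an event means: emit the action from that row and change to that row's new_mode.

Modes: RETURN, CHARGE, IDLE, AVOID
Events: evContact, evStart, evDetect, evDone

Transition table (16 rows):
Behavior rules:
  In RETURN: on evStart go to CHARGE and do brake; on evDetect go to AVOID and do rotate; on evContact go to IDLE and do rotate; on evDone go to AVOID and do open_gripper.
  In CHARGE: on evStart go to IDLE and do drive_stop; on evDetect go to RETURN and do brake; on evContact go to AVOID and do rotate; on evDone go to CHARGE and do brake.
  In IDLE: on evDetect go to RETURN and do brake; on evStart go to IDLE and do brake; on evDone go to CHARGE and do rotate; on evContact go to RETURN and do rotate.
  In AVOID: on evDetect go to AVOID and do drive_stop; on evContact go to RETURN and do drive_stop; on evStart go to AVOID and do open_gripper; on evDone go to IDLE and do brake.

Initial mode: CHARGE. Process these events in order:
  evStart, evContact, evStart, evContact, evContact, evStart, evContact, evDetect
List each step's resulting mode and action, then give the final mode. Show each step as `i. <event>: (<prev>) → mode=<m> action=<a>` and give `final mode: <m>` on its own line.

final mode: AVOID

1. evStart: (CHARGE) → mode=IDLE action=drive_stop
2. evContact: (IDLE) → mode=RETURN action=rotate
3. evStart: (RETURN) → mode=CHARGE action=brake
4. evContact: (CHARGE) → mode=AVOID action=rotate
5. evContact: (AVOID) → mode=RETURN action=drive_stop
6. evStart: (RETURN) → mode=CHARGE action=brake
7. evContact: (CHARGE) → mode=AVOID action=rotate
8. evDetect: (AVOID) → mode=AVOID action=drive_stop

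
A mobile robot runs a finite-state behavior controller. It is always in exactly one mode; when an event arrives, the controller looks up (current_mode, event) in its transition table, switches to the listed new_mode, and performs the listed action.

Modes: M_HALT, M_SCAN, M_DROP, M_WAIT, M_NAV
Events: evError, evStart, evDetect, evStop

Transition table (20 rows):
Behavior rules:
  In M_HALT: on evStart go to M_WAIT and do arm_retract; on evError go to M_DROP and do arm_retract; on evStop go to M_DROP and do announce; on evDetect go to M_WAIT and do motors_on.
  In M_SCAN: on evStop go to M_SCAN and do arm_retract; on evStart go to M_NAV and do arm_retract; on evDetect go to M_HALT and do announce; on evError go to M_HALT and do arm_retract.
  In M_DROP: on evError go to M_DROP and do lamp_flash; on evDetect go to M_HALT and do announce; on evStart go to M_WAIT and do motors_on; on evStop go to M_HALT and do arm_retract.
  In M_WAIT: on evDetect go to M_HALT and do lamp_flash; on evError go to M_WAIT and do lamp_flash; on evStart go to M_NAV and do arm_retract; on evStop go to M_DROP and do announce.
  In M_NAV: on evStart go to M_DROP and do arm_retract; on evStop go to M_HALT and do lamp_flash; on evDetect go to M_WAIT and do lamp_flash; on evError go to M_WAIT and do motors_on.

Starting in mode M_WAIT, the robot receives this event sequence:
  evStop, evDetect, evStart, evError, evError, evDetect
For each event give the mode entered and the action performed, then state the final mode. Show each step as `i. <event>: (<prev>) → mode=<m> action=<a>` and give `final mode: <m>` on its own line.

final mode: M_HALT

1. evStop: (M_WAIT) → mode=M_DROP action=announce
2. evDetect: (M_DROP) → mode=M_HALT action=announce
3. evStart: (M_HALT) → mode=M_WAIT action=arm_retract
4. evError: (M_WAIT) → mode=M_WAIT action=lamp_flash
5. evError: (M_WAIT) → mode=M_WAIT action=lamp_flash
6. evDetect: (M_WAIT) → mode=M_HALT action=lamp_flash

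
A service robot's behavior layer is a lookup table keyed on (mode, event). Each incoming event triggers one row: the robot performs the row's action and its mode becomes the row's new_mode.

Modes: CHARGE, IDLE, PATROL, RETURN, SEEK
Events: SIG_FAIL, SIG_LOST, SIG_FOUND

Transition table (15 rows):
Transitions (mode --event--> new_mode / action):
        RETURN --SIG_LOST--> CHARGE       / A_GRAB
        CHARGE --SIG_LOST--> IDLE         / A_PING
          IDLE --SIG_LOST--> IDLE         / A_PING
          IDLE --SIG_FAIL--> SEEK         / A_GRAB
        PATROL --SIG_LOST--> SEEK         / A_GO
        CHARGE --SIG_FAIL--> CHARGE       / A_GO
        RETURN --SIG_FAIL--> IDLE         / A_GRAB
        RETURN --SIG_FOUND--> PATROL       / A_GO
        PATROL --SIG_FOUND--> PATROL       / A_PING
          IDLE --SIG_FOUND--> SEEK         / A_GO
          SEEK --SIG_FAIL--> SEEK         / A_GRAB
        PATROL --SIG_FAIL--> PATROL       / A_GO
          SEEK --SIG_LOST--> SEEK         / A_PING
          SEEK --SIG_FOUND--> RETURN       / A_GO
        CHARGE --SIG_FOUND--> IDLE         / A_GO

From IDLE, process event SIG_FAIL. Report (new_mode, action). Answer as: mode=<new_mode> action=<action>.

current mode = IDLE; filter table to that mode:
  (IDLE, SIG_LOST) → (IDLE, A_PING)
  (IDLE, SIG_FAIL) → (SEEK, A_GRAB)  ← event matches
  (IDLE, SIG_FOUND) → (SEEK, A_GO)
event = SIG_FAIL selects (SEEK, A_GRAB)

mode=SEEK action=A_GRAB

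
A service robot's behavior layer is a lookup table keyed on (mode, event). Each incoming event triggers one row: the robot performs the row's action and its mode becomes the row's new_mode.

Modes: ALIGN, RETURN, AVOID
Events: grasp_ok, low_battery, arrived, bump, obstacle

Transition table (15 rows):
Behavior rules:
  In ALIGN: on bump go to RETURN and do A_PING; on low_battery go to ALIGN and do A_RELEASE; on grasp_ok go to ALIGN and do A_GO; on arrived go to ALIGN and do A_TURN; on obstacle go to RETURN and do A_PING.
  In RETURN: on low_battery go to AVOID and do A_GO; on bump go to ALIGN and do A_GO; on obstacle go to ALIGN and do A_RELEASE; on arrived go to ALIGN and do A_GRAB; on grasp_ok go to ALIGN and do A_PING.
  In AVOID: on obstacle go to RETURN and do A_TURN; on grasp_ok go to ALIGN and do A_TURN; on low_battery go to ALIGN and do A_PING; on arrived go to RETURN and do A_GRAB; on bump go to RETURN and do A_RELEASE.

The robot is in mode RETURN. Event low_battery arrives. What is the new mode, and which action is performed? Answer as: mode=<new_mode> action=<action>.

current mode = RETURN; filter table to that mode:
  (RETURN, low_battery) → (AVOID, A_GO)  ← event matches
  (RETURN, bump) → (ALIGN, A_GO)
  (RETURN, obstacle) → (ALIGN, A_RELEASE)
  (RETURN, arrived) → (ALIGN, A_GRAB)
  (RETURN, grasp_ok) → (ALIGN, A_PING)
event = low_battery selects (AVOID, A_GO)

mode=AVOID action=A_GO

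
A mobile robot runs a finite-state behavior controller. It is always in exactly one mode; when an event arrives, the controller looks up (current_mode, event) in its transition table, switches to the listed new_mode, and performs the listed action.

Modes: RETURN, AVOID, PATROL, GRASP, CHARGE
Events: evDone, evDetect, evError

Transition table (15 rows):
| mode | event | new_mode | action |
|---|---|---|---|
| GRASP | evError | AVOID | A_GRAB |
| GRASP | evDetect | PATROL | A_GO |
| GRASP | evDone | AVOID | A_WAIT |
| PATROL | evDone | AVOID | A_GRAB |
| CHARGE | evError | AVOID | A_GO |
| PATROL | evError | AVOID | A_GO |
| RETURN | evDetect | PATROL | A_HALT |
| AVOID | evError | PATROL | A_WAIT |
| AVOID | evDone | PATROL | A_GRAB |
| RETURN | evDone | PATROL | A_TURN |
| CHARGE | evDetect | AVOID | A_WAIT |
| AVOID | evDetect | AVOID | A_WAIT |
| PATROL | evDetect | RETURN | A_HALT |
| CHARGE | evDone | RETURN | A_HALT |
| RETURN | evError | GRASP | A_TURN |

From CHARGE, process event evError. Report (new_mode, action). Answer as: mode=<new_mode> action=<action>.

mode=AVOID action=A_GO

current mode = CHARGE; filter table to that mode:
  (CHARGE, evError) → (AVOID, A_GO)  ← event matches
  (CHARGE, evDetect) → (AVOID, A_WAIT)
  (CHARGE, evDone) → (RETURN, A_HALT)
event = evError selects (AVOID, A_GO)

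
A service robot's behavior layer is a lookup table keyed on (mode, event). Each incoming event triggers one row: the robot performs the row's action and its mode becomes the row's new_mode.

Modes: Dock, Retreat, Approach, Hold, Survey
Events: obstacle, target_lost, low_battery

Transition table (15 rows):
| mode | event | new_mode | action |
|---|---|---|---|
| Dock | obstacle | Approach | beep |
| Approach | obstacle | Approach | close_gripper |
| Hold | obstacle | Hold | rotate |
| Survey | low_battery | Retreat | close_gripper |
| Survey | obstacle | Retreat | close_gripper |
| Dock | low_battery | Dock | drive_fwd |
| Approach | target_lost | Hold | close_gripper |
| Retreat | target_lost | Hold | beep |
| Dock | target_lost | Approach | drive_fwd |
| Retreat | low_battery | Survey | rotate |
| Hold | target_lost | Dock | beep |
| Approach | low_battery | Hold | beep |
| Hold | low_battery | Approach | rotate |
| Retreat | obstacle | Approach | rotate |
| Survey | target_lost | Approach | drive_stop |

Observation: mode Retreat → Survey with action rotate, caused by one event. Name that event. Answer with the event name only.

low_battery

try obstacle: (Retreat, obstacle) → (Approach, rotate)
try target_lost: (Retreat, target_lost) → (Hold, beep)
try low_battery: (Retreat, low_battery) → (Survey, rotate)  ← matches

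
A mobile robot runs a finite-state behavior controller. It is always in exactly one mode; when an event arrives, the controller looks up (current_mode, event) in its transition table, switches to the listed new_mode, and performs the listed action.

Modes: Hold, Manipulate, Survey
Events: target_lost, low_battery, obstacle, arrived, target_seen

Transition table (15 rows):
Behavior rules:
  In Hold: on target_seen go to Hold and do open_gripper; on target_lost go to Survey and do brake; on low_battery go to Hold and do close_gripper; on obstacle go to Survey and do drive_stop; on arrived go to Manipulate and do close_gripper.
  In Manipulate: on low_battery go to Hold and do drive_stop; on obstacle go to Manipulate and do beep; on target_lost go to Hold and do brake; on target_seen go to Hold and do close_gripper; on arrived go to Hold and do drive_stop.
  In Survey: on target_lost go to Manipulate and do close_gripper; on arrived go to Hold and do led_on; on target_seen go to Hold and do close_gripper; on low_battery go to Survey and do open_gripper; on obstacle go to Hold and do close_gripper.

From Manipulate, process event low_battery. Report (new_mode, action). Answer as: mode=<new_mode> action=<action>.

mode=Hold action=drive_stop

current mode = Manipulate; filter table to that mode:
  (Manipulate, low_battery) → (Hold, drive_stop)  ← event matches
  (Manipulate, obstacle) → (Manipulate, beep)
  (Manipulate, target_lost) → (Hold, brake)
  (Manipulate, target_seen) → (Hold, close_gripper)
  (Manipulate, arrived) → (Hold, drive_stop)
event = low_battery selects (Hold, drive_stop)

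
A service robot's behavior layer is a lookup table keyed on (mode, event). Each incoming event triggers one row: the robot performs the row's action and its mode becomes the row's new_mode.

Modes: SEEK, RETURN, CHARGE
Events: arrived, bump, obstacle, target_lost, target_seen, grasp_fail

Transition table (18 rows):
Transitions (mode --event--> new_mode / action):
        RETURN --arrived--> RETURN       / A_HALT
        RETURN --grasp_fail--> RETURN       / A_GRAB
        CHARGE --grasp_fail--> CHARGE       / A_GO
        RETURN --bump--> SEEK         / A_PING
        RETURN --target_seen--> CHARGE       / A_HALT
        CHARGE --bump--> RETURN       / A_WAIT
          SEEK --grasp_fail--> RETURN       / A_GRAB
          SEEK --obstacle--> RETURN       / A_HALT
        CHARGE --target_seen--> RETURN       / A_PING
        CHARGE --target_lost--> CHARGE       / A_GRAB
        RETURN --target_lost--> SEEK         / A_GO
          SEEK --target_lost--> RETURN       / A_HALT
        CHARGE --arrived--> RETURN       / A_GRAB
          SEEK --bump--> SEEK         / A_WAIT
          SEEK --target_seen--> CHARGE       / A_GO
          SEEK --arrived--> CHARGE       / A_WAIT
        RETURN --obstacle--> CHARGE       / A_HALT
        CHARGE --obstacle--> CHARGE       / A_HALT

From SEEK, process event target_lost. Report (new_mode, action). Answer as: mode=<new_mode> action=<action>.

current mode = SEEK; filter table to that mode:
  (SEEK, grasp_fail) → (RETURN, A_GRAB)
  (SEEK, obstacle) → (RETURN, A_HALT)
  (SEEK, target_lost) → (RETURN, A_HALT)  ← event matches
  (SEEK, bump) → (SEEK, A_WAIT)
  (SEEK, target_seen) → (CHARGE, A_GO)
  (SEEK, arrived) → (CHARGE, A_WAIT)
event = target_lost selects (RETURN, A_HALT)

mode=RETURN action=A_HALT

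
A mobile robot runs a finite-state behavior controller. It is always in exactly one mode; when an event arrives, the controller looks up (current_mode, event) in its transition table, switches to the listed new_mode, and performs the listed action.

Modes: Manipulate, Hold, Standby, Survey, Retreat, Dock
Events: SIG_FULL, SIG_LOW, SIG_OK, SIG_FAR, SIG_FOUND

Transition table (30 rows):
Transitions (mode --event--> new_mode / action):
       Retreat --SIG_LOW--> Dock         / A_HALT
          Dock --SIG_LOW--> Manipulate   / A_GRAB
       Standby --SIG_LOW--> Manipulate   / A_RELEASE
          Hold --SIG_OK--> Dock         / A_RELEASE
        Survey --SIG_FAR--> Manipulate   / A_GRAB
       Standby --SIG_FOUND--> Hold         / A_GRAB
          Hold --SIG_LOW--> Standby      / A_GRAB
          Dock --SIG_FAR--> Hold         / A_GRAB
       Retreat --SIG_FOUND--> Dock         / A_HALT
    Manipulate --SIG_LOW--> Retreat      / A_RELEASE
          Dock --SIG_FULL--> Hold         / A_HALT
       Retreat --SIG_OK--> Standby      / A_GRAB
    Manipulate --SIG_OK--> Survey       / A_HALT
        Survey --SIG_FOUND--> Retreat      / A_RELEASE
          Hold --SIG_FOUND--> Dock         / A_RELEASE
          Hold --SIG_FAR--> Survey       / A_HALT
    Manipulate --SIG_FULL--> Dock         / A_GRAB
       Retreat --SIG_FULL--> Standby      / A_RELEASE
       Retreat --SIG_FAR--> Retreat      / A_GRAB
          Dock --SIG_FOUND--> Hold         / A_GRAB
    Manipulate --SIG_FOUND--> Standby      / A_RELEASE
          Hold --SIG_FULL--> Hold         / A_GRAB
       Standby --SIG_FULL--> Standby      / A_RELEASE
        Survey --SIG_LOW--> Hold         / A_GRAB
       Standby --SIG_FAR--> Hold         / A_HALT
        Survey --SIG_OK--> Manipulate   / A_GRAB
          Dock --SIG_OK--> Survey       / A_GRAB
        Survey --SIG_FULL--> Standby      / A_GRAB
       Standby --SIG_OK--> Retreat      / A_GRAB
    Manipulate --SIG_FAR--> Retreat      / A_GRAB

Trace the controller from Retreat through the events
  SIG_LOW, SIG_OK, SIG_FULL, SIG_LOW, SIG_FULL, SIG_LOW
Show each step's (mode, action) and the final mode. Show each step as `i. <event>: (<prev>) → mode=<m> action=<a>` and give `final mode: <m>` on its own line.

1. SIG_LOW: (Retreat) → mode=Dock action=A_HALT
2. SIG_OK: (Dock) → mode=Survey action=A_GRAB
3. SIG_FULL: (Survey) → mode=Standby action=A_GRAB
4. SIG_LOW: (Standby) → mode=Manipulate action=A_RELEASE
5. SIG_FULL: (Manipulate) → mode=Dock action=A_GRAB
6. SIG_LOW: (Dock) → mode=Manipulate action=A_GRAB

final mode: Manipulate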